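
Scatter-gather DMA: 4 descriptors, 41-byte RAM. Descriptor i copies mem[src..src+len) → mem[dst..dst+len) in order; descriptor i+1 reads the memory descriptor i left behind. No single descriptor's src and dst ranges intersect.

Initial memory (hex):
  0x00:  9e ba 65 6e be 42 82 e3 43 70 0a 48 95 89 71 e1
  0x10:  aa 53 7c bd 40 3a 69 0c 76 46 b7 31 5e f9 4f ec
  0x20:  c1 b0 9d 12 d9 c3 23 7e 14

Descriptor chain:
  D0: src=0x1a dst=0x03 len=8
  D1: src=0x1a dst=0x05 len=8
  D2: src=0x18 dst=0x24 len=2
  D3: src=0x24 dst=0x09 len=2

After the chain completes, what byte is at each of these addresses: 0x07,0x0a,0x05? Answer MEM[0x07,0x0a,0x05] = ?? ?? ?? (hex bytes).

[0] 0x1a->0x03 len=8 : b7 31 5e f9 4f ec c1 b0
[1] 0x1a->0x05 len=8 : b7 31 5e f9 4f ec c1 b0
[2] 0x18->0x24 len=2 : 76 46
[3] 0x24->0x09 len=2 : 76 46
query mem[0x07]=0x5e, mem[0x0a]=0x46, mem[0x05]=0xb7

MEM[0x07,0x0a,0x05] = 5e 46 b7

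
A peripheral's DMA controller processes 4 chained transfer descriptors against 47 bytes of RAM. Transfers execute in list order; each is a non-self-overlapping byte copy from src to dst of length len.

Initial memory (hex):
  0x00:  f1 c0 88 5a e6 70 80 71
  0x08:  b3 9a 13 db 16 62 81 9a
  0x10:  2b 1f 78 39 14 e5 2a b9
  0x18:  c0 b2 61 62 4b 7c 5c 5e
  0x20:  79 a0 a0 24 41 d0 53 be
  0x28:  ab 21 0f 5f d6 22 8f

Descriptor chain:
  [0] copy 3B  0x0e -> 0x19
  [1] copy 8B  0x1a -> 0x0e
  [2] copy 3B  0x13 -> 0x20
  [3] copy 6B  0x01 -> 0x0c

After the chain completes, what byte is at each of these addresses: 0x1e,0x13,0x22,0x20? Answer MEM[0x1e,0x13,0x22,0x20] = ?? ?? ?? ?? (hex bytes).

MEM[0x1e,0x13,0x22,0x20] = 5c 5e a0 5e

  after D0: wrote 3B at 0x19 = 819a2b
  after D1: wrote 8B at 0x0e = 9a2b4b7c5c5e79a0
  after D2: wrote 3B at 0x20 = 5e79a0
  after D3: wrote 6B at 0x0c = c0885ae67080
query mem[0x1e]=0x5c, mem[0x13]=0x5e, mem[0x22]=0xa0, mem[0x20]=0x5e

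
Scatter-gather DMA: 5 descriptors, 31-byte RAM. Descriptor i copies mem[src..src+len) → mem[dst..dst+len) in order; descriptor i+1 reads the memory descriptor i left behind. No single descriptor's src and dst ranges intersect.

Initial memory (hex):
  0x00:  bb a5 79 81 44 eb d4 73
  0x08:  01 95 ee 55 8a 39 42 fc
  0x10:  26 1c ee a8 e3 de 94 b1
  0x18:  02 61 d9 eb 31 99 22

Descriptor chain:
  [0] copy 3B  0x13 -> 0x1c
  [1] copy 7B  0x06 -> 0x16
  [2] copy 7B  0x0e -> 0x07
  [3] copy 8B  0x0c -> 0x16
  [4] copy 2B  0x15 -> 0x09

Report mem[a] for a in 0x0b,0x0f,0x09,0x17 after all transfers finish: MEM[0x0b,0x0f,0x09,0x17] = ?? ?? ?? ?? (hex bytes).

  after D0: wrote 3B at 0x1c = a8e3de
  after D1: wrote 7B at 0x16 = d4730195ee558a
  after D2: wrote 7B at 0x07 = 42fc261ceea8e3
  after D3: wrote 8B at 0x16 = a8e342fc261ceea8
  after D4: wrote 2B at 0x09 = dea8
query mem[0x0b]=0xee, mem[0x0f]=0xfc, mem[0x09]=0xde, mem[0x17]=0xe3

MEM[0x0b,0x0f,0x09,0x17] = ee fc de e3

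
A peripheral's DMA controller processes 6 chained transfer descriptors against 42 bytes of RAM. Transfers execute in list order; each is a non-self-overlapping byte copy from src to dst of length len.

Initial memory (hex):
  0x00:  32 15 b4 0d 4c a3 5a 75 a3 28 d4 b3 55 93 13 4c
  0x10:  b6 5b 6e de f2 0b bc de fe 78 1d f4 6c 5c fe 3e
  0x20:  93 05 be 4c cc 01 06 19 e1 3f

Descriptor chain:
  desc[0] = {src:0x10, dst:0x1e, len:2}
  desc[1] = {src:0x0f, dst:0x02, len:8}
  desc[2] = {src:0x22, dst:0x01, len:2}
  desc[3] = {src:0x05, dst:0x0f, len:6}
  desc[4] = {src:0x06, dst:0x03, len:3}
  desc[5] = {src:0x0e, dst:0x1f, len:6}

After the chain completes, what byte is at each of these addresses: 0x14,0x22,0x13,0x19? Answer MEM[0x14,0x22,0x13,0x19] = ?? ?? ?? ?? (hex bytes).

D0: mem[0x1e..0x1f] <- [b6 5b]
D1: mem[0x02..0x09] <- [4c b6 5b 6e de f2 0b bc]
D2: mem[0x01..0x02] <- [be 4c]
D3: mem[0x0f..0x14] <- [6e de f2 0b bc d4]
D4: mem[0x03..0x05] <- [de f2 0b]
D5: mem[0x1f..0x24] <- [13 6e de f2 0b bc]
query mem[0x14]=0xd4, mem[0x22]=0xf2, mem[0x13]=0xbc, mem[0x19]=0x78

MEM[0x14,0x22,0x13,0x19] = d4 f2 bc 78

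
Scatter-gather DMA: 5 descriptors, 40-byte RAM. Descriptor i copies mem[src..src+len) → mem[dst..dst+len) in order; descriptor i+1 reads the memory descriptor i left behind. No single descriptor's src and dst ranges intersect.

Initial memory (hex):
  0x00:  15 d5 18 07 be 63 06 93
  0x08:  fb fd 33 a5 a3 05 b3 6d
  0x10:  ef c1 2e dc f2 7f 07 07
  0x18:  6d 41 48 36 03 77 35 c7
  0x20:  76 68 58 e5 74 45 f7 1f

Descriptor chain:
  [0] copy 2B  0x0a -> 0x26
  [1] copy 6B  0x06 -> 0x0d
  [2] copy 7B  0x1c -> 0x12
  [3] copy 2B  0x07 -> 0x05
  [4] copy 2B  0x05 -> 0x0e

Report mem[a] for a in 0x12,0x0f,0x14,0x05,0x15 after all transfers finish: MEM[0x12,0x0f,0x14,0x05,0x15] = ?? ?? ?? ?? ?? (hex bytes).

  after D0: wrote 2B at 0x26 = 33a5
  after D1: wrote 6B at 0x0d = 0693fbfd33a5
  after D2: wrote 7B at 0x12 = 037735c7766858
  after D3: wrote 2B at 0x05 = 93fb
  after D4: wrote 2B at 0x0e = 93fb
query mem[0x12]=0x03, mem[0x0f]=0xfb, mem[0x14]=0x35, mem[0x05]=0x93, mem[0x15]=0xc7

MEM[0x12,0x0f,0x14,0x05,0x15] = 03 fb 35 93 c7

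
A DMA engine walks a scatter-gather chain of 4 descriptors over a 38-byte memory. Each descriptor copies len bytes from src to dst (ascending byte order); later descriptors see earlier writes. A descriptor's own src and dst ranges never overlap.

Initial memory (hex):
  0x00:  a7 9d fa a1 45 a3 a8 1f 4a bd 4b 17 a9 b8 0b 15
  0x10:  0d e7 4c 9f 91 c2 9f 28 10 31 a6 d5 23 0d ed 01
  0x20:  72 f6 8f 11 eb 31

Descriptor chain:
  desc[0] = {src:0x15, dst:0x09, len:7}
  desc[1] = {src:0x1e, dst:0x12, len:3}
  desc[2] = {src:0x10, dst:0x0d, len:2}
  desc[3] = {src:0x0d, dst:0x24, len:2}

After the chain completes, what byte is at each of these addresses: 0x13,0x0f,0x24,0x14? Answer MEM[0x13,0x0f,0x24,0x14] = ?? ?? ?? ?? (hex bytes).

D0: mem[0x09..0x0f] <- [c2 9f 28 10 31 a6 d5]
D1: mem[0x12..0x14] <- [ed 01 72]
D2: mem[0x0d..0x0e] <- [0d e7]
D3: mem[0x24..0x25] <- [0d e7]
query mem[0x13]=0x01, mem[0x0f]=0xd5, mem[0x24]=0x0d, mem[0x14]=0x72

MEM[0x13,0x0f,0x24,0x14] = 01 d5 0d 72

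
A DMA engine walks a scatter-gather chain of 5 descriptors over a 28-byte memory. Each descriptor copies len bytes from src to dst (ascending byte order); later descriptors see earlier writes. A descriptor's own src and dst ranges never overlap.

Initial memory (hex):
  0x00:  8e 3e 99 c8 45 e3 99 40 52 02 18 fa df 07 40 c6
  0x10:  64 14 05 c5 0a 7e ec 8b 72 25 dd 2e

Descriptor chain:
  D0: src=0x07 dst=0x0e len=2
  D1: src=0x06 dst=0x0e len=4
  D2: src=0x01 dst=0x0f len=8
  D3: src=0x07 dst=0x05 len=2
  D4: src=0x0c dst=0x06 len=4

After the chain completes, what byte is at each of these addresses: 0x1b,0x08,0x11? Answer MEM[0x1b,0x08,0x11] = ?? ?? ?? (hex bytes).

MEM[0x1b,0x08,0x11] = 2e 99 c8

#0 dst[0x0e+2] := {0x40,0x52}
#1 dst[0x0e+4] := {0x99,0x40,0x52,0x02}
#2 dst[0x0f+8] := {0x3e,0x99,0xc8,0x45,0xe3,0x99,0x40,0x52}
#3 dst[0x05+2] := {0x40,0x52}
#4 dst[0x06+4] := {0xdf,0x07,0x99,0x3e}
query mem[0x1b]=0x2e, mem[0x08]=0x99, mem[0x11]=0xc8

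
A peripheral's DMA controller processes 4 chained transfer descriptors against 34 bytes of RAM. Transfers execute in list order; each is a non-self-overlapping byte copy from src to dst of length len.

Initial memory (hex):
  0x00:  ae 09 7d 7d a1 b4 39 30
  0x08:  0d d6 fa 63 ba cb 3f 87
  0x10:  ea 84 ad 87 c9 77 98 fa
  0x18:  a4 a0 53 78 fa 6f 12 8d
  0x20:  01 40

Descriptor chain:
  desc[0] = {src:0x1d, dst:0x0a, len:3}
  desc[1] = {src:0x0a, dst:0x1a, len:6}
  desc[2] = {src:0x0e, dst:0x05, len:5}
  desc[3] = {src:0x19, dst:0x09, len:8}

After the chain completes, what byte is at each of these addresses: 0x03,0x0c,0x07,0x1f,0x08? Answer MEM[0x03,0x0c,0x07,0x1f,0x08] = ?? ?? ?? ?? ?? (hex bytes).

#0 dst[0x0a+3] := {0x6f,0x12,0x8d}
#1 dst[0x1a+6] := {0x6f,0x12,0x8d,0xcb,0x3f,0x87}
#2 dst[0x05+5] := {0x3f,0x87,0xea,0x84,0xad}
#3 dst[0x09+8] := {0xa0,0x6f,0x12,0x8d,0xcb,0x3f,0x87,0x01}
query mem[0x03]=0x7d, mem[0x0c]=0x8d, mem[0x07]=0xea, mem[0x1f]=0x87, mem[0x08]=0x84

MEM[0x03,0x0c,0x07,0x1f,0x08] = 7d 8d ea 87 84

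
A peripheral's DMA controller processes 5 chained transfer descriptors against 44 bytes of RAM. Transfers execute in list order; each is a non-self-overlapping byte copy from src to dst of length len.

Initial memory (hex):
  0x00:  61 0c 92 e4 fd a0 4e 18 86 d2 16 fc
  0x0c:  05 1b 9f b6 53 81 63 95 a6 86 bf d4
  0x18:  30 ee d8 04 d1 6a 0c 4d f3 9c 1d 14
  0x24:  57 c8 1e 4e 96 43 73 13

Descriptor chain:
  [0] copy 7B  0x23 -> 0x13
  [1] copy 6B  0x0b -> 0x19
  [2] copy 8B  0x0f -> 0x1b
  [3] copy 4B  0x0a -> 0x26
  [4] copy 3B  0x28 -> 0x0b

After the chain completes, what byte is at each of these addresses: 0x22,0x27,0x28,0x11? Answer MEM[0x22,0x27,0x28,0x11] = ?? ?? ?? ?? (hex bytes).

#0 dst[0x13+7] := {0x14,0x57,0xc8,0x1e,0x4e,0x96,0x43}
#1 dst[0x19+6] := {0xfc,0x05,0x1b,0x9f,0xb6,0x53}
#2 dst[0x1b+8] := {0xb6,0x53,0x81,0x63,0x14,0x57,0xc8,0x1e}
#3 dst[0x26+4] := {0x16,0xfc,0x05,0x1b}
#4 dst[0x0b+3] := {0x05,0x1b,0x73}
query mem[0x22]=0x1e, mem[0x27]=0xfc, mem[0x28]=0x05, mem[0x11]=0x81

MEM[0x22,0x27,0x28,0x11] = 1e fc 05 81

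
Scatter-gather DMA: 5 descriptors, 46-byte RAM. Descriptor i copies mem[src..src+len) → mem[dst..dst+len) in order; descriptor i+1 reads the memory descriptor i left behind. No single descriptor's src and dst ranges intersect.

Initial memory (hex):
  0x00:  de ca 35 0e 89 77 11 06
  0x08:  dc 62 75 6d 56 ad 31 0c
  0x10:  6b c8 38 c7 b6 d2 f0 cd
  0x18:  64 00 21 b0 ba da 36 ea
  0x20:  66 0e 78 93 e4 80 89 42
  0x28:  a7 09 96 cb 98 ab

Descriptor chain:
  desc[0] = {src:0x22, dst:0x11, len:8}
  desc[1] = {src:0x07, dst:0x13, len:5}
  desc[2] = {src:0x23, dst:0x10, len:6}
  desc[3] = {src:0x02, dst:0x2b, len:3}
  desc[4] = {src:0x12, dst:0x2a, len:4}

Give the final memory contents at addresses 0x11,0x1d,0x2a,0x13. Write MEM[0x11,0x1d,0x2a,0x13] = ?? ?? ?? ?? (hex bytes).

[0] 0x22->0x11 len=8 : 78 93 e4 80 89 42 a7 09
[1] 0x07->0x13 len=5 : 06 dc 62 75 6d
[2] 0x23->0x10 len=6 : 93 e4 80 89 42 a7
[3] 0x02->0x2b len=3 : 35 0e 89
[4] 0x12->0x2a len=4 : 80 89 42 a7
query mem[0x11]=0xe4, mem[0x1d]=0xda, mem[0x2a]=0x80, mem[0x13]=0x89

MEM[0x11,0x1d,0x2a,0x13] = e4 da 80 89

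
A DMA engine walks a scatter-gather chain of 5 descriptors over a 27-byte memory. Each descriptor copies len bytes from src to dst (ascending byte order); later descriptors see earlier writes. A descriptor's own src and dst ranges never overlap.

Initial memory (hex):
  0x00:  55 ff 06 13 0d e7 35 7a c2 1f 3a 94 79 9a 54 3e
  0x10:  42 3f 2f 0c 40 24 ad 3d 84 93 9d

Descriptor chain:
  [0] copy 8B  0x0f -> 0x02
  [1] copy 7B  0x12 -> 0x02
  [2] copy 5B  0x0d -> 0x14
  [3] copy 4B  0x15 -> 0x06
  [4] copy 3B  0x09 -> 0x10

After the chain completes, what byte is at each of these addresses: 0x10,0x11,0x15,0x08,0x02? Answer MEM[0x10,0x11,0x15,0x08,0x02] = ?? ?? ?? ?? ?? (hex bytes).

MEM[0x10,0x11,0x15,0x08,0x02] = 3f 3a 54 42 2f

[0] 0x0f->0x02 len=8 : 3e 42 3f 2f 0c 40 24 ad
[1] 0x12->0x02 len=7 : 2f 0c 40 24 ad 3d 84
[2] 0x0d->0x14 len=5 : 9a 54 3e 42 3f
[3] 0x15->0x06 len=4 : 54 3e 42 3f
[4] 0x09->0x10 len=3 : 3f 3a 94
query mem[0x10]=0x3f, mem[0x11]=0x3a, mem[0x15]=0x54, mem[0x08]=0x42, mem[0x02]=0x2f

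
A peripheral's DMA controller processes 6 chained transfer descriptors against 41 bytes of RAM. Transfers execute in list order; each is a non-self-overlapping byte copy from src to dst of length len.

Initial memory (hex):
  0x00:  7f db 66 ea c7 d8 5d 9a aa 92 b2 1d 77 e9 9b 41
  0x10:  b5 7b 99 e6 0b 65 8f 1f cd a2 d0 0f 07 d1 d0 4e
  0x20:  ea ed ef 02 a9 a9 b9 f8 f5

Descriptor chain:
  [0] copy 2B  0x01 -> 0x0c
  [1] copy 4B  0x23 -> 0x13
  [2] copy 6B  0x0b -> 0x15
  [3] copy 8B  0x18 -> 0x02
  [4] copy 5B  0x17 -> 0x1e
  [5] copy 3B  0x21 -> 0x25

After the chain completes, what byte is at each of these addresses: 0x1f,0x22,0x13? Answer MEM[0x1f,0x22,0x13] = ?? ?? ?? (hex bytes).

MEM[0x1f,0x22,0x13] = 9b 0f 02

  after D0: wrote 2B at 0x0c = db66
  after D1: wrote 4B at 0x13 = 02a9a9b9
  after D2: wrote 6B at 0x15 = 1ddb669b41b5
  after D3: wrote 8B at 0x02 = 9b41b50f07d1d04e
  after D4: wrote 5B at 0x1e = 669b41b50f
  after D5: wrote 3B at 0x25 = b50f02
query mem[0x1f]=0x9b, mem[0x22]=0x0f, mem[0x13]=0x02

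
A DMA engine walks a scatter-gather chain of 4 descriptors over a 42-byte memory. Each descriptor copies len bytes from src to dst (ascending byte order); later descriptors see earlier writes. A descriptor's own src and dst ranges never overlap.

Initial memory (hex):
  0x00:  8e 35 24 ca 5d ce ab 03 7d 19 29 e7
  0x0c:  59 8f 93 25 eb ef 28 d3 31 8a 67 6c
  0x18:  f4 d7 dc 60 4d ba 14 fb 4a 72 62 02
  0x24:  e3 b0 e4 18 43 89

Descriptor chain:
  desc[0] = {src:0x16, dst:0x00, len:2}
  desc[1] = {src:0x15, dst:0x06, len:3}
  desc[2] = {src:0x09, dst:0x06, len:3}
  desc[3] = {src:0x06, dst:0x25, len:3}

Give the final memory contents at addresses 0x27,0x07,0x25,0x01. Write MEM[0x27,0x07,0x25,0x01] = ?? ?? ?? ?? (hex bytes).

D0: mem[0x00..0x01] <- [67 6c]
D1: mem[0x06..0x08] <- [8a 67 6c]
D2: mem[0x06..0x08] <- [19 29 e7]
D3: mem[0x25..0x27] <- [19 29 e7]
query mem[0x27]=0xe7, mem[0x07]=0x29, mem[0x25]=0x19, mem[0x01]=0x6c

MEM[0x27,0x07,0x25,0x01] = e7 29 19 6c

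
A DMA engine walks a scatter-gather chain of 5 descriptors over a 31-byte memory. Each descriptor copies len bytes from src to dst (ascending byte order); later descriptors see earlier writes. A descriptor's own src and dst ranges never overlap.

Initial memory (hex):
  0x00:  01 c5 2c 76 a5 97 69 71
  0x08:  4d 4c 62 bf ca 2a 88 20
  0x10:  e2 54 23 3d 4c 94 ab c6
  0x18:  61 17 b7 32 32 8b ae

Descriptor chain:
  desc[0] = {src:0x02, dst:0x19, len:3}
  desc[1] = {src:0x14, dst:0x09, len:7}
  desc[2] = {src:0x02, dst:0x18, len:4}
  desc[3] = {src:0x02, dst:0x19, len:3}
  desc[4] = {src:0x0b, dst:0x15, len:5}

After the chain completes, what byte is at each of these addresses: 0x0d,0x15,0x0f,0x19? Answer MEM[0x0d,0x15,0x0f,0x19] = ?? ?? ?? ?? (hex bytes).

MEM[0x0d,0x15,0x0f,0x19] = 61 ab 76 76

[0] 0x02->0x19 len=3 : 2c 76 a5
[1] 0x14->0x09 len=7 : 4c 94 ab c6 61 2c 76
[2] 0x02->0x18 len=4 : 2c 76 a5 97
[3] 0x02->0x19 len=3 : 2c 76 a5
[4] 0x0b->0x15 len=5 : ab c6 61 2c 76
query mem[0x0d]=0x61, mem[0x15]=0xab, mem[0x0f]=0x76, mem[0x19]=0x76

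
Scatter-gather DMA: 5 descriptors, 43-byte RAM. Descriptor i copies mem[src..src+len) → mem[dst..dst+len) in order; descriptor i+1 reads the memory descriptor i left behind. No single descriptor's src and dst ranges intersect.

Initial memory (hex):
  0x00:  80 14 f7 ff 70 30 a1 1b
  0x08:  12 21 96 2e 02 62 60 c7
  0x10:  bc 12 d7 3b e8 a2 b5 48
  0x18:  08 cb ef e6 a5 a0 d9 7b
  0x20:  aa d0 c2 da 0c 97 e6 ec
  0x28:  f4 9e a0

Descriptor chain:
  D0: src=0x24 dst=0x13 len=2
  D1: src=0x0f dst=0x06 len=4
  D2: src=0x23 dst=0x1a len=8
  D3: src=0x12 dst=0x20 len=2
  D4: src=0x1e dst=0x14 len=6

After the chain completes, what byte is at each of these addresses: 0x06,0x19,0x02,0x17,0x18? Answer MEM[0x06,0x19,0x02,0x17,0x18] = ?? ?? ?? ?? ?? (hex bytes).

MEM[0x06,0x19,0x02,0x17,0x18] = c7 da f7 0c c2

  after D0: wrote 2B at 0x13 = 0c97
  after D1: wrote 4B at 0x06 = c7bc12d7
  after D2: wrote 8B at 0x1a = da0c97e6ecf49ea0
  after D3: wrote 2B at 0x20 = d70c
  after D4: wrote 6B at 0x14 = ecf4d70cc2da
query mem[0x06]=0xc7, mem[0x19]=0xda, mem[0x02]=0xf7, mem[0x17]=0x0c, mem[0x18]=0xc2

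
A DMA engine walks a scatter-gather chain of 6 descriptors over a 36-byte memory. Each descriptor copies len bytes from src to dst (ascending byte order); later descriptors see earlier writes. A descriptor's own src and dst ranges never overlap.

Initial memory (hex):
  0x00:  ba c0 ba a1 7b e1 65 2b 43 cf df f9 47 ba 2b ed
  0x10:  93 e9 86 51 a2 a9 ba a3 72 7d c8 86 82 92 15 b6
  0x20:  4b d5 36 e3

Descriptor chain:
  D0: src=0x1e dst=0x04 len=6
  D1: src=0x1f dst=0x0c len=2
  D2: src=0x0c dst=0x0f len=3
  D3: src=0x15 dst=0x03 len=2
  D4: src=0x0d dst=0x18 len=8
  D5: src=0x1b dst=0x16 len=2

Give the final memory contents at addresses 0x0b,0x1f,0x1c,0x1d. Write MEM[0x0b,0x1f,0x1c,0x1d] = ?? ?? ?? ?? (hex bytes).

MEM[0x0b,0x1f,0x1c,0x1d] = f9 a2 2b 86

  after D0: wrote 6B at 0x04 = 15b64bd536e3
  after D1: wrote 2B at 0x0c = b64b
  after D2: wrote 3B at 0x0f = b64b2b
  after D3: wrote 2B at 0x03 = a9ba
  after D4: wrote 8B at 0x18 = 4b2bb64b2b8651a2
  after D5: wrote 2B at 0x16 = 4b2b
query mem[0x0b]=0xf9, mem[0x1f]=0xa2, mem[0x1c]=0x2b, mem[0x1d]=0x86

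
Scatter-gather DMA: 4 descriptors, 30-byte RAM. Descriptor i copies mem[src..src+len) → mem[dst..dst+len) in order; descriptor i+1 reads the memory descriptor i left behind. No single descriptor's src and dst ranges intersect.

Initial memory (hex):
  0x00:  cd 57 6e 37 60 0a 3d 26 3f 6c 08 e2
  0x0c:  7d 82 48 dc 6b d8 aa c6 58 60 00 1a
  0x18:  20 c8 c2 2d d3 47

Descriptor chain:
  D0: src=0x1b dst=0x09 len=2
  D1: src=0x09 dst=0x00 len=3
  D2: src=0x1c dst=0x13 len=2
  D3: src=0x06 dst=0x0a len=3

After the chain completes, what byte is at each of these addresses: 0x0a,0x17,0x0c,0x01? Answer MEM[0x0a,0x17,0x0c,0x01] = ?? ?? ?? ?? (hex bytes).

[0] 0x1b->0x09 len=2 : 2d d3
[1] 0x09->0x00 len=3 : 2d d3 e2
[2] 0x1c->0x13 len=2 : d3 47
[3] 0x06->0x0a len=3 : 3d 26 3f
query mem[0x0a]=0x3d, mem[0x17]=0x1a, mem[0x0c]=0x3f, mem[0x01]=0xd3

MEM[0x0a,0x17,0x0c,0x01] = 3d 1a 3f d3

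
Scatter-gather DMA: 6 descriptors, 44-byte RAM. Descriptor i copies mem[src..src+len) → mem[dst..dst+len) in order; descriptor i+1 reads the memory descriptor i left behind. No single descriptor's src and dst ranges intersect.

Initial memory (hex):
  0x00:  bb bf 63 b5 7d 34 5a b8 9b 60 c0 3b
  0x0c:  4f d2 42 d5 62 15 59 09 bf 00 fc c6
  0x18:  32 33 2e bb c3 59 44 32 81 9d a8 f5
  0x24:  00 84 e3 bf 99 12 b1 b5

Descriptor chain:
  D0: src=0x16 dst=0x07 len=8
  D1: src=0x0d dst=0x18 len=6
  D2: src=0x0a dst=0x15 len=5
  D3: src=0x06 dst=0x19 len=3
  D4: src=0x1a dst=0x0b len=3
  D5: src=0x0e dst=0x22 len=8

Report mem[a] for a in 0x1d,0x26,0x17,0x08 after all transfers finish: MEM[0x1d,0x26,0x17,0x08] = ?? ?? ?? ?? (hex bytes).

MEM[0x1d,0x26,0x17,0x08] = 59 59 bb c6

D0: mem[0x07..0x0e] <- [fc c6 32 33 2e bb c3 59]
D1: mem[0x18..0x1d] <- [c3 59 d5 62 15 59]
D2: mem[0x15..0x19] <- [33 2e bb c3 59]
D3: mem[0x19..0x1b] <- [5a fc c6]
D4: mem[0x0b..0x0d] <- [fc c6 15]
D5: mem[0x22..0x29] <- [59 d5 62 15 59 09 bf 33]
query mem[0x1d]=0x59, mem[0x26]=0x59, mem[0x17]=0xbb, mem[0x08]=0xc6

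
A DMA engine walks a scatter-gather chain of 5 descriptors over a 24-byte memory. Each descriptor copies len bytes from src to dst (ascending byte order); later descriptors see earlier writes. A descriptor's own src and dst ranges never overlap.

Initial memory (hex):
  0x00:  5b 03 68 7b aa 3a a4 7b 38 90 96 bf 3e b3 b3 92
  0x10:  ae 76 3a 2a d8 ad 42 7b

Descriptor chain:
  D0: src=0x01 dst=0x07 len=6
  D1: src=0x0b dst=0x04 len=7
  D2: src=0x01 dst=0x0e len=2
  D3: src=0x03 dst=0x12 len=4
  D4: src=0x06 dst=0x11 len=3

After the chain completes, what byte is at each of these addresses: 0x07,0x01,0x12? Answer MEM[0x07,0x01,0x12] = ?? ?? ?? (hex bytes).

MEM[0x07,0x01,0x12] = b3 03 b3

D0: mem[0x07..0x0c] <- [03 68 7b aa 3a a4]
D1: mem[0x04..0x0a] <- [3a a4 b3 b3 92 ae 76]
D2: mem[0x0e..0x0f] <- [03 68]
D3: mem[0x12..0x15] <- [7b 3a a4 b3]
D4: mem[0x11..0x13] <- [b3 b3 92]
query mem[0x07]=0xb3, mem[0x01]=0x03, mem[0x12]=0xb3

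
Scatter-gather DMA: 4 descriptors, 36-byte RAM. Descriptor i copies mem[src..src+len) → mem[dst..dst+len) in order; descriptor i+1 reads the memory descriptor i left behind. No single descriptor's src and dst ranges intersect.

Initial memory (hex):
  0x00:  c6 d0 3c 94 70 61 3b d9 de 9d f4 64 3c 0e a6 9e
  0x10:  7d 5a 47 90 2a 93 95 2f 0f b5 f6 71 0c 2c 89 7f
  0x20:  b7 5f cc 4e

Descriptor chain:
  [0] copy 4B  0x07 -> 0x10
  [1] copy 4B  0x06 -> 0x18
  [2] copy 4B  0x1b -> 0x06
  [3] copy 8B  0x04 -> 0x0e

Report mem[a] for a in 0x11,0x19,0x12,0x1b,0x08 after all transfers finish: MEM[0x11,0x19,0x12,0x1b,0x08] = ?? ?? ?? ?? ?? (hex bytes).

D0: mem[0x10..0x13] <- [d9 de 9d f4]
D1: mem[0x18..0x1b] <- [3b d9 de 9d]
D2: mem[0x06..0x09] <- [9d 0c 2c 89]
D3: mem[0x0e..0x15] <- [70 61 9d 0c 2c 89 f4 64]
query mem[0x11]=0x0c, mem[0x19]=0xd9, mem[0x12]=0x2c, mem[0x1b]=0x9d, mem[0x08]=0x2c

MEM[0x11,0x19,0x12,0x1b,0x08] = 0c d9 2c 9d 2c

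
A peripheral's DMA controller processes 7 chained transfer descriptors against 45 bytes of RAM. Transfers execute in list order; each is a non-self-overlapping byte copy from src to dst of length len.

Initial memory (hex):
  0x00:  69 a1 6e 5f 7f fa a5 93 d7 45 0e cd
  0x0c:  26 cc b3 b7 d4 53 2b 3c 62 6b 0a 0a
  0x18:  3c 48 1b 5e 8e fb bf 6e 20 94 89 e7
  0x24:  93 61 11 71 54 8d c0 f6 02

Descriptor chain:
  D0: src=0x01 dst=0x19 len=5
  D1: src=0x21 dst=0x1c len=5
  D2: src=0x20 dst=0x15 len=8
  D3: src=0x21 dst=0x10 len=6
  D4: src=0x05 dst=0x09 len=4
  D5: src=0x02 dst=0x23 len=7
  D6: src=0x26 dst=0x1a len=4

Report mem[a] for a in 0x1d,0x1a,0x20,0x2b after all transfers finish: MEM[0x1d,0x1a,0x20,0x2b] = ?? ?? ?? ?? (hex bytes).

MEM[0x1d,0x1a,0x20,0x2b] = d7 fa 61 f6

D0: mem[0x19..0x1d] <- [a1 6e 5f 7f fa]
D1: mem[0x1c..0x20] <- [94 89 e7 93 61]
D2: mem[0x15..0x1c] <- [61 94 89 e7 93 61 11 71]
D3: mem[0x10..0x15] <- [94 89 e7 93 61 11]
D4: mem[0x09..0x0c] <- [fa a5 93 d7]
D5: mem[0x23..0x29] <- [6e 5f 7f fa a5 93 d7]
D6: mem[0x1a..0x1d] <- [fa a5 93 d7]
query mem[0x1d]=0xd7, mem[0x1a]=0xfa, mem[0x20]=0x61, mem[0x2b]=0xf6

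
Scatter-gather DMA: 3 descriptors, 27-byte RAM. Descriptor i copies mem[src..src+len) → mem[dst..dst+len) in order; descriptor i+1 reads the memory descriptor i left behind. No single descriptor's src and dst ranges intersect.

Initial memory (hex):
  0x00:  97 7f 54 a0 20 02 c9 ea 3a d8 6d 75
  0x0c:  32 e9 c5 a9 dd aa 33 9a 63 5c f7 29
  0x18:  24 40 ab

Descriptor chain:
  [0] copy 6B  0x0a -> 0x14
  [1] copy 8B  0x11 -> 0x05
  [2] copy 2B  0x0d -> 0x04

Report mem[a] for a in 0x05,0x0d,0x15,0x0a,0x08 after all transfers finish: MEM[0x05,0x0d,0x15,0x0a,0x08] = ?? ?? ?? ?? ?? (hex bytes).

D0: mem[0x14..0x19] <- [6d 75 32 e9 c5 a9]
D1: mem[0x05..0x0c] <- [aa 33 9a 6d 75 32 e9 c5]
D2: mem[0x04..0x05] <- [e9 c5]
query mem[0x05]=0xc5, mem[0x0d]=0xe9, mem[0x15]=0x75, mem[0x0a]=0x32, mem[0x08]=0x6d

MEM[0x05,0x0d,0x15,0x0a,0x08] = c5 e9 75 32 6d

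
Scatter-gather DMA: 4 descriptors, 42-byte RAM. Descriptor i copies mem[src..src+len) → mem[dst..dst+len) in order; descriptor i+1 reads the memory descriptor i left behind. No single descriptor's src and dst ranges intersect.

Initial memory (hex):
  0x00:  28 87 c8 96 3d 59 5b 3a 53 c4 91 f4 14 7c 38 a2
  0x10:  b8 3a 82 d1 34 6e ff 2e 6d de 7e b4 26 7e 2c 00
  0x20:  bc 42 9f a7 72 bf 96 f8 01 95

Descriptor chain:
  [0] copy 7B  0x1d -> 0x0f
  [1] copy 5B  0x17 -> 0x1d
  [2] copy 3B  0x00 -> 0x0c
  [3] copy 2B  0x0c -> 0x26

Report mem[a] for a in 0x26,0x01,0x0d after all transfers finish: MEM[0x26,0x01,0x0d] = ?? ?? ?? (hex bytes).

MEM[0x26,0x01,0x0d] = 28 87 87

#0 dst[0x0f+7] := {0x7e,0x2c,0x00,0xbc,0x42,0x9f,0xa7}
#1 dst[0x1d+5] := {0x2e,0x6d,0xde,0x7e,0xb4}
#2 dst[0x0c+3] := {0x28,0x87,0xc8}
#3 dst[0x26+2] := {0x28,0x87}
query mem[0x26]=0x28, mem[0x01]=0x87, mem[0x0d]=0x87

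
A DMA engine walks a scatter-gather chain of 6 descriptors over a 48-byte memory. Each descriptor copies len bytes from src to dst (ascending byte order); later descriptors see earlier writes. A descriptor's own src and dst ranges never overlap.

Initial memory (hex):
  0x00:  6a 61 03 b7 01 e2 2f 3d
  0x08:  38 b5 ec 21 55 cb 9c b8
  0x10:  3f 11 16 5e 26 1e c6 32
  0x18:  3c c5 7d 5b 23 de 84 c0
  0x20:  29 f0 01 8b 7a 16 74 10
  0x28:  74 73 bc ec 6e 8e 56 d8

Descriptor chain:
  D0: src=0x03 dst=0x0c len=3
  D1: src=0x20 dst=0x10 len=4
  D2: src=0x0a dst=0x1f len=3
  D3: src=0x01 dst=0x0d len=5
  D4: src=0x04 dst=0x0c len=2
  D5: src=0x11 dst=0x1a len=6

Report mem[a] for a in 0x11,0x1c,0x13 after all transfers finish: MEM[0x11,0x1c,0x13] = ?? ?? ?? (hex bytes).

[0] 0x03->0x0c len=3 : b7 01 e2
[1] 0x20->0x10 len=4 : 29 f0 01 8b
[2] 0x0a->0x1f len=3 : ec 21 b7
[3] 0x01->0x0d len=5 : 61 03 b7 01 e2
[4] 0x04->0x0c len=2 : 01 e2
[5] 0x11->0x1a len=6 : e2 01 8b 26 1e c6
query mem[0x11]=0xe2, mem[0x1c]=0x8b, mem[0x13]=0x8b

MEM[0x11,0x1c,0x13] = e2 8b 8b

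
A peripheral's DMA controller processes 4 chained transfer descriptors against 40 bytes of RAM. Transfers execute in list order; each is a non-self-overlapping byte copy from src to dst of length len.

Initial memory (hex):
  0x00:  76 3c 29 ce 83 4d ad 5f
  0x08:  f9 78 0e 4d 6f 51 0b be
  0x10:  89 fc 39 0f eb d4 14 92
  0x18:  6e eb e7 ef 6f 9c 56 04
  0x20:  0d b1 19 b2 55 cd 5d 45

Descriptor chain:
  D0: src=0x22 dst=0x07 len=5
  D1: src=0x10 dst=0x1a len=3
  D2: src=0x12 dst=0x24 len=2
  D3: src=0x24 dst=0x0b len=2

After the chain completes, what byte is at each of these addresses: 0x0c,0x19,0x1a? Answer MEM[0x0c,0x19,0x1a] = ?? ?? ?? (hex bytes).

  after D0: wrote 5B at 0x07 = 19b255cd5d
  after D1: wrote 3B at 0x1a = 89fc39
  after D2: wrote 2B at 0x24 = 390f
  after D3: wrote 2B at 0x0b = 390f
query mem[0x0c]=0x0f, mem[0x19]=0xeb, mem[0x1a]=0x89

MEM[0x0c,0x19,0x1a] = 0f eb 89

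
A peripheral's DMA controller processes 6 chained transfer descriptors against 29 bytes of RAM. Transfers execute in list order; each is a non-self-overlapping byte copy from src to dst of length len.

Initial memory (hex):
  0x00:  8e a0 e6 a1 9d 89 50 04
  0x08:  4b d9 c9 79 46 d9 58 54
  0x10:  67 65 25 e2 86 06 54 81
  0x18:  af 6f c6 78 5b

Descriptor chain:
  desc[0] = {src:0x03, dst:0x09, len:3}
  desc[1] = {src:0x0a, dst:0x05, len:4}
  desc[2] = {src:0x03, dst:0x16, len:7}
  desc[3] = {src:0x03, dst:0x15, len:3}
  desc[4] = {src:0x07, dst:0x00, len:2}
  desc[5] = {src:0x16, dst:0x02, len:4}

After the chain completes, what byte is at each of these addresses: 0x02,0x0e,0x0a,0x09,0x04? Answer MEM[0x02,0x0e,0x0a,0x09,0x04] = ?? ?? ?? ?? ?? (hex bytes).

MEM[0x02,0x0e,0x0a,0x09,0x04] = 9d 58 9d a1 9d

[0] 0x03->0x09 len=3 : a1 9d 89
[1] 0x0a->0x05 len=4 : 9d 89 46 d9
[2] 0x03->0x16 len=7 : a1 9d 9d 89 46 d9 a1
[3] 0x03->0x15 len=3 : a1 9d 9d
[4] 0x07->0x00 len=2 : 46 d9
[5] 0x16->0x02 len=4 : 9d 9d 9d 89
query mem[0x02]=0x9d, mem[0x0e]=0x58, mem[0x0a]=0x9d, mem[0x09]=0xa1, mem[0x04]=0x9d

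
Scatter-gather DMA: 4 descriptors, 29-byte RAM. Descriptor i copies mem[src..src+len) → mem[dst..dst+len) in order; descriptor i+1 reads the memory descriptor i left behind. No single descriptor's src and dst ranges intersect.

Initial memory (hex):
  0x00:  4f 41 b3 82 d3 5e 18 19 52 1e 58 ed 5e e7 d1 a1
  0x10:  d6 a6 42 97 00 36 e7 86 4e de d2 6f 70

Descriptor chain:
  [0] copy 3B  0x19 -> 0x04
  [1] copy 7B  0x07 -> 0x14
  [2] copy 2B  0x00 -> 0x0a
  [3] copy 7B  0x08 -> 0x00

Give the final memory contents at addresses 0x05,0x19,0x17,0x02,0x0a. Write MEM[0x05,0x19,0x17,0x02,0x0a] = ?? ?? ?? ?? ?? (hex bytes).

#0 dst[0x04+3] := {0xde,0xd2,0x6f}
#1 dst[0x14+7] := {0x19,0x52,0x1e,0x58,0xed,0x5e,0xe7}
#2 dst[0x0a+2] := {0x4f,0x41}
#3 dst[0x00+7] := {0x52,0x1e,0x4f,0x41,0x5e,0xe7,0xd1}
query mem[0x05]=0xe7, mem[0x19]=0x5e, mem[0x17]=0x58, mem[0x02]=0x4f, mem[0x0a]=0x4f

MEM[0x05,0x19,0x17,0x02,0x0a] = e7 5e 58 4f 4f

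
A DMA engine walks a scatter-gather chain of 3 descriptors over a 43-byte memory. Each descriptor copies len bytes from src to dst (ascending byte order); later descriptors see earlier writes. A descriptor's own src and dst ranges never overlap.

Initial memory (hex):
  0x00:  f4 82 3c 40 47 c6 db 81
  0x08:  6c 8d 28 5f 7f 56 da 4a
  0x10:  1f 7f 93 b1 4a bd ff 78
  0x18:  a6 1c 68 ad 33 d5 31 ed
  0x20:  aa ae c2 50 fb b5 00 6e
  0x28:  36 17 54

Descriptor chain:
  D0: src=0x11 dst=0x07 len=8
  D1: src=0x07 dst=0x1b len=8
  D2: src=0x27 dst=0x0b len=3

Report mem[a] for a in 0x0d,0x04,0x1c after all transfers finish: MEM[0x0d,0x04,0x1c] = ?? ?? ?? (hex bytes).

MEM[0x0d,0x04,0x1c] = 17 47 93

[0] 0x11->0x07 len=8 : 7f 93 b1 4a bd ff 78 a6
[1] 0x07->0x1b len=8 : 7f 93 b1 4a bd ff 78 a6
[2] 0x27->0x0b len=3 : 6e 36 17
query mem[0x0d]=0x17, mem[0x04]=0x47, mem[0x1c]=0x93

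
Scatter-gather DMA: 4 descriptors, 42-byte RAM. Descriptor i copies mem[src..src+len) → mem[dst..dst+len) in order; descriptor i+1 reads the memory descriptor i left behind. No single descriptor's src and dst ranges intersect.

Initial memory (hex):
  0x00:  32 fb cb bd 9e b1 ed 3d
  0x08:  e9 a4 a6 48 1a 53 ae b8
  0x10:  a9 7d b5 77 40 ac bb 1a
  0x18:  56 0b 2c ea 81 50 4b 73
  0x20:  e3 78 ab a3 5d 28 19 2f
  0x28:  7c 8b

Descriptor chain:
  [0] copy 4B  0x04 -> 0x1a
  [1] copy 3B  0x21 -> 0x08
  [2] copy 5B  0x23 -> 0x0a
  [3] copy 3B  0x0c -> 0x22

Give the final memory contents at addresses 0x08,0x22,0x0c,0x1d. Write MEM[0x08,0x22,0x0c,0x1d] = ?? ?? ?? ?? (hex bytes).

#0 dst[0x1a+4] := {0x9e,0xb1,0xed,0x3d}
#1 dst[0x08+3] := {0x78,0xab,0xa3}
#2 dst[0x0a+5] := {0xa3,0x5d,0x28,0x19,0x2f}
#3 dst[0x22+3] := {0x28,0x19,0x2f}
query mem[0x08]=0x78, mem[0x22]=0x28, mem[0x0c]=0x28, mem[0x1d]=0x3d

MEM[0x08,0x22,0x0c,0x1d] = 78 28 28 3d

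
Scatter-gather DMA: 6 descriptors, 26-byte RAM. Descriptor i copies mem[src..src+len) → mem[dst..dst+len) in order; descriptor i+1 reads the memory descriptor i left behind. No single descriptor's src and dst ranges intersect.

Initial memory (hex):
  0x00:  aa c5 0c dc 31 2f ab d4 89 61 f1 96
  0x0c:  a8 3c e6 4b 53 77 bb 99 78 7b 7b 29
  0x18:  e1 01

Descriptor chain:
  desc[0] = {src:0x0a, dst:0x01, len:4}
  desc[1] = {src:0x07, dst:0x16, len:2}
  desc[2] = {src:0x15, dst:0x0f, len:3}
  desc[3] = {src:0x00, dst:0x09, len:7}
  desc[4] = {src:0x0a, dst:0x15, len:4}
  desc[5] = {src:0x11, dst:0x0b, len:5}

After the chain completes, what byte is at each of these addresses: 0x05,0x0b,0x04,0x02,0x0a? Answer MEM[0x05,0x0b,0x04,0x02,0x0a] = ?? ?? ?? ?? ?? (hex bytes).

MEM[0x05,0x0b,0x04,0x02,0x0a] = 2f 89 3c 96 f1

[0] 0x0a->0x01 len=4 : f1 96 a8 3c
[1] 0x07->0x16 len=2 : d4 89
[2] 0x15->0x0f len=3 : 7b d4 89
[3] 0x00->0x09 len=7 : aa f1 96 a8 3c 2f ab
[4] 0x0a->0x15 len=4 : f1 96 a8 3c
[5] 0x11->0x0b len=5 : 89 bb 99 78 f1
query mem[0x05]=0x2f, mem[0x0b]=0x89, mem[0x04]=0x3c, mem[0x02]=0x96, mem[0x0a]=0xf1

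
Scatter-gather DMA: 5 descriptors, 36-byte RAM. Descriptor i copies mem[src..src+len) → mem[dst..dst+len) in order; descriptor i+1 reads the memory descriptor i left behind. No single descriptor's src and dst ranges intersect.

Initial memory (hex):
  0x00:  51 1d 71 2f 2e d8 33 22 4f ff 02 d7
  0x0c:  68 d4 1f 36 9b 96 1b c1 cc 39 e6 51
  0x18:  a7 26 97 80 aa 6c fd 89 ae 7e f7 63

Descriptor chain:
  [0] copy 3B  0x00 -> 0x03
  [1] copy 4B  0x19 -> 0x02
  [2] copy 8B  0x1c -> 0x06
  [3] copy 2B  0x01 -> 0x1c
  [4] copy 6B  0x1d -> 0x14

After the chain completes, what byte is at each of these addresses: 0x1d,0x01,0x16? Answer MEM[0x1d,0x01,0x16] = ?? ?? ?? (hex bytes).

#0 dst[0x03+3] := {0x51,0x1d,0x71}
#1 dst[0x02+4] := {0x26,0x97,0x80,0xaa}
#2 dst[0x06+8] := {0xaa,0x6c,0xfd,0x89,0xae,0x7e,0xf7,0x63}
#3 dst[0x1c+2] := {0x1d,0x26}
#4 dst[0x14+6] := {0x26,0xfd,0x89,0xae,0x7e,0xf7}
query mem[0x1d]=0x26, mem[0x01]=0x1d, mem[0x16]=0x89

MEM[0x1d,0x01,0x16] = 26 1d 89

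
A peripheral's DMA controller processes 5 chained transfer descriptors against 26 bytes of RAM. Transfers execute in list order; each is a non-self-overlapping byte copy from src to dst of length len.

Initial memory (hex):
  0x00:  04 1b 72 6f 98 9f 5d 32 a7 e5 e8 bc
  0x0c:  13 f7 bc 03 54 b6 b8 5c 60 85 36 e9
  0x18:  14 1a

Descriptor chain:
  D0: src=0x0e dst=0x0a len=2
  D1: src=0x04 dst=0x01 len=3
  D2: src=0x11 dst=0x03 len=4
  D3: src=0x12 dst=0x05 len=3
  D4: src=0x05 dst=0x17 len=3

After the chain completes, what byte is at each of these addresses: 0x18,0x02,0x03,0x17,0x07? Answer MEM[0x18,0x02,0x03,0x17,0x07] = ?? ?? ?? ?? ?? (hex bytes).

#0 dst[0x0a+2] := {0xbc,0x03}
#1 dst[0x01+3] := {0x98,0x9f,0x5d}
#2 dst[0x03+4] := {0xb6,0xb8,0x5c,0x60}
#3 dst[0x05+3] := {0xb8,0x5c,0x60}
#4 dst[0x17+3] := {0xb8,0x5c,0x60}
query mem[0x18]=0x5c, mem[0x02]=0x9f, mem[0x03]=0xb6, mem[0x17]=0xb8, mem[0x07]=0x60

MEM[0x18,0x02,0x03,0x17,0x07] = 5c 9f b6 b8 60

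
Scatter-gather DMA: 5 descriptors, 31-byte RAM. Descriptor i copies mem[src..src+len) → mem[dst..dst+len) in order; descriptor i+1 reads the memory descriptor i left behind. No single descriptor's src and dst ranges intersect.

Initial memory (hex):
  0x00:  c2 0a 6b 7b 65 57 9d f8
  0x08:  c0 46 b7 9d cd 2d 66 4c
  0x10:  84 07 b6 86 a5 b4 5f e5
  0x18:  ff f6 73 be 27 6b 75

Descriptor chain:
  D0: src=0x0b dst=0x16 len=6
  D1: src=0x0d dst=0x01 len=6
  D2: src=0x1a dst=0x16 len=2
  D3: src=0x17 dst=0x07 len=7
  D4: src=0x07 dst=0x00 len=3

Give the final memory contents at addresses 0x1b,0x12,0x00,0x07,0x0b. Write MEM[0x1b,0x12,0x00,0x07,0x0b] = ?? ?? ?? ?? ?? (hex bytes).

D0: mem[0x16..0x1b] <- [9d cd 2d 66 4c 84]
D1: mem[0x01..0x06] <- [2d 66 4c 84 07 b6]
D2: mem[0x16..0x17] <- [4c 84]
D3: mem[0x07..0x0d] <- [84 2d 66 4c 84 27 6b]
D4: mem[0x00..0x02] <- [84 2d 66]
query mem[0x1b]=0x84, mem[0x12]=0xb6, mem[0x00]=0x84, mem[0x07]=0x84, mem[0x0b]=0x84

MEM[0x1b,0x12,0x00,0x07,0x0b] = 84 b6 84 84 84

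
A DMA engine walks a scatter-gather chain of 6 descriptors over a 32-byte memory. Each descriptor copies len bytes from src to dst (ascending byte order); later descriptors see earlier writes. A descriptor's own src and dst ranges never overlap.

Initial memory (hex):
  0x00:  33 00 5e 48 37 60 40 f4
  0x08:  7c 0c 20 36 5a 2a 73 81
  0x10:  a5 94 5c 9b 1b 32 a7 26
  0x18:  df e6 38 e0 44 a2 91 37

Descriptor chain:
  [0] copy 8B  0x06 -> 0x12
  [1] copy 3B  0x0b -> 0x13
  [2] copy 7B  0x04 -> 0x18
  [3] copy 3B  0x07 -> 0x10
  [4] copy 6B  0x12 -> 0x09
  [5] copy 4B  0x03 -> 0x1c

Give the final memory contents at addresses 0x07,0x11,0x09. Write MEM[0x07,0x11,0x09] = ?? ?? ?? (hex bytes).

[0] 0x06->0x12 len=8 : 40 f4 7c 0c 20 36 5a 2a
[1] 0x0b->0x13 len=3 : 36 5a 2a
[2] 0x04->0x18 len=7 : 37 60 40 f4 7c 0c 20
[3] 0x07->0x10 len=3 : f4 7c 0c
[4] 0x12->0x09 len=6 : 0c 36 5a 2a 20 36
[5] 0x03->0x1c len=4 : 48 37 60 40
query mem[0x07]=0xf4, mem[0x11]=0x7c, mem[0x09]=0x0c

MEM[0x07,0x11,0x09] = f4 7c 0c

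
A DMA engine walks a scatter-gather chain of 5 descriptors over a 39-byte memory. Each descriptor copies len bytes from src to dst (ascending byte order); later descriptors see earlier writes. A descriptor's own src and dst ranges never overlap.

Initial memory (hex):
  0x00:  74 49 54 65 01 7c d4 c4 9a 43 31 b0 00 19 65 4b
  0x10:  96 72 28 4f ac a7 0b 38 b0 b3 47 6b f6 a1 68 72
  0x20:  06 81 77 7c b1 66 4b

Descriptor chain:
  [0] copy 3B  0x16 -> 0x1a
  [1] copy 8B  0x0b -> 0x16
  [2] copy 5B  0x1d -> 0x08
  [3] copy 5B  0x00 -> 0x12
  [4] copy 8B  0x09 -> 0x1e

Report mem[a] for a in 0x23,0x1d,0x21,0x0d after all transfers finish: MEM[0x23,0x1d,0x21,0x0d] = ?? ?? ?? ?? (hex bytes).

[0] 0x16->0x1a len=3 : 0b 38 b0
[1] 0x0b->0x16 len=8 : b0 00 19 65 4b 96 72 28
[2] 0x1d->0x08 len=5 : 28 68 72 06 81
[3] 0x00->0x12 len=5 : 74 49 54 65 01
[4] 0x09->0x1e len=8 : 68 72 06 81 19 65 4b 96
query mem[0x23]=0x65, mem[0x1d]=0x28, mem[0x21]=0x81, mem[0x0d]=0x19

MEM[0x23,0x1d,0x21,0x0d] = 65 28 81 19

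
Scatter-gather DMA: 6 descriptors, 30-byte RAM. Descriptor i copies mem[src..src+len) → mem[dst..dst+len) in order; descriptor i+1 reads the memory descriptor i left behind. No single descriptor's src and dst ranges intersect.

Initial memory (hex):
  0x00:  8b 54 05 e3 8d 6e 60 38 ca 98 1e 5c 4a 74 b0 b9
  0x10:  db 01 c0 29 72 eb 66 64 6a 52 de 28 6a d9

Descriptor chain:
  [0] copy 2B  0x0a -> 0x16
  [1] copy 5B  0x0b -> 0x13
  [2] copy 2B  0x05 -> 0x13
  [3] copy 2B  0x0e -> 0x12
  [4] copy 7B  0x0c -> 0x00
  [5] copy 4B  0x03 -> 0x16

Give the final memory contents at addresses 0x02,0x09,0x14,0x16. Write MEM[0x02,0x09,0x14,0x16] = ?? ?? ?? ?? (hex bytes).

#0 dst[0x16+2] := {0x1e,0x5c}
#1 dst[0x13+5] := {0x5c,0x4a,0x74,0xb0,0xb9}
#2 dst[0x13+2] := {0x6e,0x60}
#3 dst[0x12+2] := {0xb0,0xb9}
#4 dst[0x00+7] := {0x4a,0x74,0xb0,0xb9,0xdb,0x01,0xb0}
#5 dst[0x16+4] := {0xb9,0xdb,0x01,0xb0}
query mem[0x02]=0xb0, mem[0x09]=0x98, mem[0x14]=0x60, mem[0x16]=0xb9

MEM[0x02,0x09,0x14,0x16] = b0 98 60 b9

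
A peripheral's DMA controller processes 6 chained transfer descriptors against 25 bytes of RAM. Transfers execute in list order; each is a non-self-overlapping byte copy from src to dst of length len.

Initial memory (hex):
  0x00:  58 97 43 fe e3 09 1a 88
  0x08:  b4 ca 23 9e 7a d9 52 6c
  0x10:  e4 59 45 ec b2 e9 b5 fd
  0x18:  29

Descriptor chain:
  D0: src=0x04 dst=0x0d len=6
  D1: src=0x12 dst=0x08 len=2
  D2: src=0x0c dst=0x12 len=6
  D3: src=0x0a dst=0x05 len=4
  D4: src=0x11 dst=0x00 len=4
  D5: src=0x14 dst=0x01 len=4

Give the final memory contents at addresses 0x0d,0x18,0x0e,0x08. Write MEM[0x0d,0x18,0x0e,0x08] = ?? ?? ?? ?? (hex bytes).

MEM[0x0d,0x18,0x0e,0x08] = e3 29 09 e3

D0: mem[0x0d..0x12] <- [e3 09 1a 88 b4 ca]
D1: mem[0x08..0x09] <- [ca ec]
D2: mem[0x12..0x17] <- [7a e3 09 1a 88 b4]
D3: mem[0x05..0x08] <- [23 9e 7a e3]
D4: mem[0x00..0x03] <- [b4 7a e3 09]
D5: mem[0x01..0x04] <- [09 1a 88 b4]
query mem[0x0d]=0xe3, mem[0x18]=0x29, mem[0x0e]=0x09, mem[0x08]=0xe3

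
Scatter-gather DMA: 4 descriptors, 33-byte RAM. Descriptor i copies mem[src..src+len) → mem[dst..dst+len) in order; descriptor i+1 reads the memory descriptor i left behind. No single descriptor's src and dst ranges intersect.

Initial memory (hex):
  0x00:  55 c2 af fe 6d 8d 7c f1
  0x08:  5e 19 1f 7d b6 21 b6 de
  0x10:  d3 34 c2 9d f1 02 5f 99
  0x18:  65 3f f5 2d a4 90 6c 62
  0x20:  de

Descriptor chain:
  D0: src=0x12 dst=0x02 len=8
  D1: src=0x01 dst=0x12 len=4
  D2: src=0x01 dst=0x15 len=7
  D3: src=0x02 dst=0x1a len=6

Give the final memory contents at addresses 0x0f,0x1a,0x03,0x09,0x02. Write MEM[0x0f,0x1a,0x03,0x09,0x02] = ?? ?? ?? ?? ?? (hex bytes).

#0 dst[0x02+8] := {0xc2,0x9d,0xf1,0x02,0x5f,0x99,0x65,0x3f}
#1 dst[0x12+4] := {0xc2,0xc2,0x9d,0xf1}
#2 dst[0x15+7] := {0xc2,0xc2,0x9d,0xf1,0x02,0x5f,0x99}
#3 dst[0x1a+6] := {0xc2,0x9d,0xf1,0x02,0x5f,0x99}
query mem[0x0f]=0xde, mem[0x1a]=0xc2, mem[0x03]=0x9d, mem[0x09]=0x3f, mem[0x02]=0xc2

MEM[0x0f,0x1a,0x03,0x09,0x02] = de c2 9d 3f c2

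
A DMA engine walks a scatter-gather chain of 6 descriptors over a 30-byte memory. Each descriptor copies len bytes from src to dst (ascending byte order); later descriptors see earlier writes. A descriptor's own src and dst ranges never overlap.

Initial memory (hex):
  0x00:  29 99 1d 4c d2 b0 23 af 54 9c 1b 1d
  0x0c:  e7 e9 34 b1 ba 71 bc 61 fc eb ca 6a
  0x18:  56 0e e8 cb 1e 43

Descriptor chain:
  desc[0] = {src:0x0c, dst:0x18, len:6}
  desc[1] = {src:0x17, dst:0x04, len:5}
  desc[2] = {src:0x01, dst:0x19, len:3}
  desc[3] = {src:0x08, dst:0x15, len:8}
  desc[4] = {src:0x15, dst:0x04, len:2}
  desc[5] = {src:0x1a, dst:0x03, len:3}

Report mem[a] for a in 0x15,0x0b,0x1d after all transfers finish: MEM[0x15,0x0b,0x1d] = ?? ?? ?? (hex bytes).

MEM[0x15,0x0b,0x1d] = b1 1d 71

[0] 0x0c->0x18 len=6 : e7 e9 34 b1 ba 71
[1] 0x17->0x04 len=5 : 6a e7 e9 34 b1
[2] 0x01->0x19 len=3 : 99 1d 4c
[3] 0x08->0x15 len=8 : b1 9c 1b 1d e7 e9 34 b1
[4] 0x15->0x04 len=2 : b1 9c
[5] 0x1a->0x03 len=3 : e9 34 b1
query mem[0x15]=0xb1, mem[0x0b]=0x1d, mem[0x1d]=0x71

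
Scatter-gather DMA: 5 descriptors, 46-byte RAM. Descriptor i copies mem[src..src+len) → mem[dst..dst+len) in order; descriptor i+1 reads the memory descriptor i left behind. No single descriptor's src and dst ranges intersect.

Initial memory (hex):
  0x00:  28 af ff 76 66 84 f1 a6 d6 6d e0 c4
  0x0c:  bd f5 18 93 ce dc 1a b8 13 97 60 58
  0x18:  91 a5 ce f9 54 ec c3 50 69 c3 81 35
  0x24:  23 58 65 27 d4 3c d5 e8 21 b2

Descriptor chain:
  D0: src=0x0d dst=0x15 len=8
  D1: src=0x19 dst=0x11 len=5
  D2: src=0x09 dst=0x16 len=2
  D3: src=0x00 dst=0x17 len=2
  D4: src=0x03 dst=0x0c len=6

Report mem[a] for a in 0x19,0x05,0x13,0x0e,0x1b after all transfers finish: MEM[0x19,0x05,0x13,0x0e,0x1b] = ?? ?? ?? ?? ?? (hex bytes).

#0 dst[0x15+8] := {0xf5,0x18,0x93,0xce,0xdc,0x1a,0xb8,0x13}
#1 dst[0x11+5] := {0xdc,0x1a,0xb8,0x13,0xec}
#2 dst[0x16+2] := {0x6d,0xe0}
#3 dst[0x17+2] := {0x28,0xaf}
#4 dst[0x0c+6] := {0x76,0x66,0x84,0xf1,0xa6,0xd6}
query mem[0x19]=0xdc, mem[0x05]=0x84, mem[0x13]=0xb8, mem[0x0e]=0x84, mem[0x1b]=0xb8

MEM[0x19,0x05,0x13,0x0e,0x1b] = dc 84 b8 84 b8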